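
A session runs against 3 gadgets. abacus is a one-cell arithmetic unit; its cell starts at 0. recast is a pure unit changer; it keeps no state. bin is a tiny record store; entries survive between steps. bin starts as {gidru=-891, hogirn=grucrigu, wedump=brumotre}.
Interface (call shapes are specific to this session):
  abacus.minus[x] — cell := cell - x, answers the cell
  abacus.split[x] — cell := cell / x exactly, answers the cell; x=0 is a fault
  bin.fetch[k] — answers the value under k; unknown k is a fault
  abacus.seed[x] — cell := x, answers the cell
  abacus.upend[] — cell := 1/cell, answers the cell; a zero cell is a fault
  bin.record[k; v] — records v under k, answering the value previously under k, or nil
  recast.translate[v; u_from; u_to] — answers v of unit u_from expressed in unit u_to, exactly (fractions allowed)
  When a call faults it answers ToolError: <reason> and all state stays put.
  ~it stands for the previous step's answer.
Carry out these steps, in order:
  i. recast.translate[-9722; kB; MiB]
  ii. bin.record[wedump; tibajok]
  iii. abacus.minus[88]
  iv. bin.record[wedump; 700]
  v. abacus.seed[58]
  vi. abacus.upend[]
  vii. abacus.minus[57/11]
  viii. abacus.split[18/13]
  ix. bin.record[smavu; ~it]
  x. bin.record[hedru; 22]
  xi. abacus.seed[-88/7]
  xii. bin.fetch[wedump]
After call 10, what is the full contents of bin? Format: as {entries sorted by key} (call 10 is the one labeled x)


Answer: {gidru=-891, hedru=22, hogirn=grucrigu, smavu=-42835/11484, wedump=700}

Derivation:
I use recast.translate passing -9722, kB, MiB, — result: -607625/65536.
Using bin.record passing wedump, tibajok, and see brumotre.
I call abacus.minus passing 88, and get -88.
I call bin.record passing wedump, 700, → tibajok.
I use abacus.seed passing 58, which returns 58.
I try abacus.upend(), and get 1/58.
I try abacus.minus passing 57/11, and observe -3295/638.
I try abacus.split passing 18/13, and get -42835/11484.
Invoking bin.record passing smavu, ~it, and see nil.
I run bin.record passing hedru, 22, — result: nil.
Using abacus.seed passing -88/7, and get -88/7.
I run bin.fetch passing wedump, yielding 700.


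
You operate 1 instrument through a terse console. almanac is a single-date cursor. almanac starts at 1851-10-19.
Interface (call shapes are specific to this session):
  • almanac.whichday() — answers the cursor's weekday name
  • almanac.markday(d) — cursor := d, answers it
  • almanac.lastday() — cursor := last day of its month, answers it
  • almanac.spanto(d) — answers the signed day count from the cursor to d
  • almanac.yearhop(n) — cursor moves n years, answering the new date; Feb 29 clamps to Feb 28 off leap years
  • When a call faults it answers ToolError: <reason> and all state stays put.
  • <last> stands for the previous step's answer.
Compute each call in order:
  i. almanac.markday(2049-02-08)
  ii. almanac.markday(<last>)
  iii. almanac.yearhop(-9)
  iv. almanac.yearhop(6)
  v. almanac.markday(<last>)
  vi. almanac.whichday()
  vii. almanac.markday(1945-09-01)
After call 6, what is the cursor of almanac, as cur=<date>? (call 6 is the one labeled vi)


Answer: cur=2046-02-08

Derivation:
-- 1. almanac.markday(d→2049-02-08) == 2049-02-08
-- 2. almanac.markday(d→<last>) == 2049-02-08
-- 3. almanac.yearhop(n→-9) == 2040-02-08
-- 4. almanac.yearhop(n→6) == 2046-02-08
-- 5. almanac.markday(d→<last>) == 2046-02-08
-- 6. almanac.whichday() == Thursday
-- 7. almanac.markday(d→1945-09-01) == 1945-09-01


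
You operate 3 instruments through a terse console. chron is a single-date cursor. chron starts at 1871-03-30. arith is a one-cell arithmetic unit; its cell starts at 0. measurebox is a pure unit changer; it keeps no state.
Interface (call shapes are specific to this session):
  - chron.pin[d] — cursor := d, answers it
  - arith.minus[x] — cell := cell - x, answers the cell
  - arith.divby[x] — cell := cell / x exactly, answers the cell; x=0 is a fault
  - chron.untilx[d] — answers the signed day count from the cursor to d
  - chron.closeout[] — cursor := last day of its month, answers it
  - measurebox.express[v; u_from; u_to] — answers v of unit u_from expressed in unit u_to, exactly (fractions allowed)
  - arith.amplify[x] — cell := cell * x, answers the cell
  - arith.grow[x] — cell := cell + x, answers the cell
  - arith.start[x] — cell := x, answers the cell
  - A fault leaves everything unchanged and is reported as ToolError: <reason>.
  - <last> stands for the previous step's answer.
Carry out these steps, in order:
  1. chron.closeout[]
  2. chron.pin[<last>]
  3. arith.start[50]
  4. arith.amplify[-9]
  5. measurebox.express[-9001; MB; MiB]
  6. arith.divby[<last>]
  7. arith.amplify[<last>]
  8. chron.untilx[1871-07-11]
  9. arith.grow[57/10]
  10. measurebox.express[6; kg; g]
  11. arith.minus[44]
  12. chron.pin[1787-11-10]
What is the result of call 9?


CALL chron.closeout[]
RET  1871-03-31
CALL chron.pin[d='<last>']
RET  1871-03-31
CALL arith.start[x='50']
RET  50
CALL arith.amplify[x='-9']
RET  -450
CALL measurebox.express[v='-9001'; u_from='MB'; u_to='MiB']
RET  -140640625/16384
CALL arith.divby[x='<last>']
RET  294912/5625625
CALL arith.amplify[x='<last>']
RET  86973087744/31647656640625
CALL chron.untilx[d='1871-07-11']
RET  102
CALL arith.grow[x='57/10']
RET  360957231878613/63295313281250
CALL measurebox.express[v='6'; u_from='kg'; u_to='g']
RET  6000
CALL arith.minus[x='44']
RET  -2424036552496387/63295313281250
CALL chron.pin[d='1787-11-10']
RET  1787-11-10

Answer: 360957231878613/63295313281250


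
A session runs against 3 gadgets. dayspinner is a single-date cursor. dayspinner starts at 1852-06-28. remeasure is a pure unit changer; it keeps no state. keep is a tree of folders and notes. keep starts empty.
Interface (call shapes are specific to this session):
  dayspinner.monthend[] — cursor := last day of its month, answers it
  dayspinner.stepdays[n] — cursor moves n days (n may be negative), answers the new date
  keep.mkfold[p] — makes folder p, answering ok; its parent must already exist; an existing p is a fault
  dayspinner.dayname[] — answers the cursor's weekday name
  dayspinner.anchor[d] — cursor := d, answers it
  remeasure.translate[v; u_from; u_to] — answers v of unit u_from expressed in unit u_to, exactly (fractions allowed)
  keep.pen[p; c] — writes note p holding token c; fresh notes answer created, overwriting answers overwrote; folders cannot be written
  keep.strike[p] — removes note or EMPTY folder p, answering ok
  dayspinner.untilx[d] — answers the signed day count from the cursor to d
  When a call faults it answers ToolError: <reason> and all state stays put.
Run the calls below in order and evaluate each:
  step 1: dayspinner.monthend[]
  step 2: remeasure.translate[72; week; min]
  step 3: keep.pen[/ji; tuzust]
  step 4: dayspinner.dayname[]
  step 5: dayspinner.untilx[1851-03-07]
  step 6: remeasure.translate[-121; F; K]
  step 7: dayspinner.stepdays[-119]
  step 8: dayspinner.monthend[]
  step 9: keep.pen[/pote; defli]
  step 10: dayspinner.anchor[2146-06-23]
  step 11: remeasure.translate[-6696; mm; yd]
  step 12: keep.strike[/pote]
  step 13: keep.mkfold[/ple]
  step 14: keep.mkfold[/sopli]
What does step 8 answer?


>>> dayspinner.monthend
  1852-06-30
>>> remeasure.translate 72 week min
  725760
>>> keep.pen /ji tuzust
  created
>>> dayspinner.dayname
  Wednesday
>>> dayspinner.untilx 1851-03-07
  -481
>>> remeasure.translate -121 F K
  3763/20
>>> dayspinner.stepdays -119
  1852-03-03
>>> dayspinner.monthend
  1852-03-31
>>> keep.pen /pote defli
  created
>>> dayspinner.anchor 2146-06-23
  2146-06-23
>>> remeasure.translate -6696 mm yd
  -930/127
>>> keep.strike /pote
  ok
>>> keep.mkfold /ple
  ok
>>> keep.mkfold /sopli
  ok

Answer: 1852-03-31


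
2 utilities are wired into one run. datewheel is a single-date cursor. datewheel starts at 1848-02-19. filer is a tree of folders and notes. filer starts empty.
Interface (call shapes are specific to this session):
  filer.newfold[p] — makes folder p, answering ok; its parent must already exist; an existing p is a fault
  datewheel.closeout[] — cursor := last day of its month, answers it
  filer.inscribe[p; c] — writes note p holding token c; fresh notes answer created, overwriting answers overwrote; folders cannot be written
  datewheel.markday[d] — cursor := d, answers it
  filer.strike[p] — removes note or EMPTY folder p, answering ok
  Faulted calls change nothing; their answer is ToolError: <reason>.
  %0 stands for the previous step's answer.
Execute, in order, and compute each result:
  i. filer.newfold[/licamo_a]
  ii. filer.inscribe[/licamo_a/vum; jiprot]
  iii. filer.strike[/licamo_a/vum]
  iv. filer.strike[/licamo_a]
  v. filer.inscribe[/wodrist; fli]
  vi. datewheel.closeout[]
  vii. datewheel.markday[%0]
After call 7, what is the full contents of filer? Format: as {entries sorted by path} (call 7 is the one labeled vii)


·→ filer.newfold(p=/licamo_a)
·← ok
·→ filer.inscribe(p=/licamo_a/vum, c=jiprot)
·← created
·→ filer.strike(p=/licamo_a/vum)
·← ok
·→ filer.strike(p=/licamo_a)
·← ok
·→ filer.inscribe(p=/wodrist, c=fli)
·← created
·→ datewheel.closeout()
·← 1848-02-29
·→ datewheel.markday(d=%0)
·← 1848-02-29

Answer: {wodrist=fli}


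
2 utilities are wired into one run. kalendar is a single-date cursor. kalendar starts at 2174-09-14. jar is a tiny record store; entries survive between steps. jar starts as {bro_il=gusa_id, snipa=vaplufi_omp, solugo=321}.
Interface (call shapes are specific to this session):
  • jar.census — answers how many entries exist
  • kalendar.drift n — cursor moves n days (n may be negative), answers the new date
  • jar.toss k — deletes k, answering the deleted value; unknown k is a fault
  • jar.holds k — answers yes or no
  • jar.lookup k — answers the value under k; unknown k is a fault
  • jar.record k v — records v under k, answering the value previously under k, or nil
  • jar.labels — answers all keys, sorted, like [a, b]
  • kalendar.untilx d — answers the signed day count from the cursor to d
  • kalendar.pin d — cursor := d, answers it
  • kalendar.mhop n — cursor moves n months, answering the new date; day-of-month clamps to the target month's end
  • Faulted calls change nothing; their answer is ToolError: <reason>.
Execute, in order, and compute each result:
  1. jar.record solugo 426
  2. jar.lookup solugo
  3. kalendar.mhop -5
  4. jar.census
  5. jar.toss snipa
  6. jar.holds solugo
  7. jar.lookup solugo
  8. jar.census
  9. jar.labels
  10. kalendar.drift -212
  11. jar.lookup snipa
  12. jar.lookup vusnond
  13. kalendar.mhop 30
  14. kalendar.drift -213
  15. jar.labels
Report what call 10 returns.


Answer: 2173-09-14

Derivation:
~$ jar.record k='solugo' v='426'
  321
~$ jar.lookup k='solugo'
  426
~$ kalendar.mhop n='-5'
  2174-04-14
~$ jar.census
  3
~$ jar.toss k='snipa'
  vaplufi_omp
~$ jar.holds k='solugo'
  yes
~$ jar.lookup k='solugo'
  426
~$ jar.census
  2
~$ jar.labels
  [bro_il, solugo]
~$ kalendar.drift n='-212'
  2173-09-14
~$ jar.lookup k='snipa'
  ToolError: no such key snipa
~$ jar.lookup k='vusnond'
  ToolError: no such key vusnond
~$ kalendar.mhop n='30'
  2176-03-14
~$ kalendar.drift n='-213'
  2175-08-14
~$ jar.labels
  [bro_il, solugo]


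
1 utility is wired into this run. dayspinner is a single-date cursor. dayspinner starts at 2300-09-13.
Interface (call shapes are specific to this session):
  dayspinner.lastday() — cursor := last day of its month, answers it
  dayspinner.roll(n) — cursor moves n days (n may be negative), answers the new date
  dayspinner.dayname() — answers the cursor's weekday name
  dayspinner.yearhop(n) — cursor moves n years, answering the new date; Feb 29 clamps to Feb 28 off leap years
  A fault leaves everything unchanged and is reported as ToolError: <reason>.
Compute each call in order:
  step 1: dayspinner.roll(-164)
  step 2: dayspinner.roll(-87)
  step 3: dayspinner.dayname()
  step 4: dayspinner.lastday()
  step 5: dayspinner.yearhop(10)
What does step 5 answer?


> dayspinner.roll n→-164
:: 2300-04-02
> dayspinner.roll n→-87
:: 2300-01-05
> dayspinner.dayname
:: Friday
> dayspinner.lastday
:: 2300-01-31
> dayspinner.yearhop n→10
:: 2310-01-31

Answer: 2310-01-31


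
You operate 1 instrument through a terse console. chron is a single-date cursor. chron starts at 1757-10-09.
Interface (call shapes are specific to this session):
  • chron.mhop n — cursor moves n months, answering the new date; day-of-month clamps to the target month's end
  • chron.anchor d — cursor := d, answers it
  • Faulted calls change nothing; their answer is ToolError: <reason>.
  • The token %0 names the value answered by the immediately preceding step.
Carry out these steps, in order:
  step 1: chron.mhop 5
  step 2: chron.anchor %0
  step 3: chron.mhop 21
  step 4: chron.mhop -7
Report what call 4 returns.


Answer: 1759-05-09

Derivation:
→ chron.mhop(n: 5)
← 1758-03-09
→ chron.anchor(d: %0)
← 1758-03-09
→ chron.mhop(n: 21)
← 1759-12-09
→ chron.mhop(n: -7)
← 1759-05-09


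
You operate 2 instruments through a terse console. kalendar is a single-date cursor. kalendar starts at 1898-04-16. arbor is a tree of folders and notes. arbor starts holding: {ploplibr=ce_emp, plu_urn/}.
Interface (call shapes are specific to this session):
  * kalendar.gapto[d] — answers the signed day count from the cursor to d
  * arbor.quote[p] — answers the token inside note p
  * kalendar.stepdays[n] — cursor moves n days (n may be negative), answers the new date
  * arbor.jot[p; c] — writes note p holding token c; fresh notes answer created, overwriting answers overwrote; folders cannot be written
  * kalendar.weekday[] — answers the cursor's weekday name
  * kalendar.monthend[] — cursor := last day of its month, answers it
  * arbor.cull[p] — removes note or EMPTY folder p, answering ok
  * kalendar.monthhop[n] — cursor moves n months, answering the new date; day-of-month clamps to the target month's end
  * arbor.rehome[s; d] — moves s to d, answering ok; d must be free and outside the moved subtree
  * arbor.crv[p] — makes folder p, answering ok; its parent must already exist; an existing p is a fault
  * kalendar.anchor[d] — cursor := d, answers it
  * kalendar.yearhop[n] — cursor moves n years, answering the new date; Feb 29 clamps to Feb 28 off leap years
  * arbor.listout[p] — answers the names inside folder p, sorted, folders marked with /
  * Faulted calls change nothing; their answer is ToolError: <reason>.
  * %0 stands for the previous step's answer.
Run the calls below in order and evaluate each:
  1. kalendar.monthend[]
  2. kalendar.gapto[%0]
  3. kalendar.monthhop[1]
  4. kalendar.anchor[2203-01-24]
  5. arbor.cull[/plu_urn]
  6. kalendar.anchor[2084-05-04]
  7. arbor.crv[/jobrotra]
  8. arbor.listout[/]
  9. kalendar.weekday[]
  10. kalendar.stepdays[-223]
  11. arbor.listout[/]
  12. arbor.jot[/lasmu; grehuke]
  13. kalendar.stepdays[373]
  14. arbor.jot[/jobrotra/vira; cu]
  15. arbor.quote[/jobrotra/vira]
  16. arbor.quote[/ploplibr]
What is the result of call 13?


Act: kalendar.monthend[]
Obs: 1898-04-30
Act: kalendar.gapto[d: %0]
Obs: 0
Act: kalendar.monthhop[n: 1]
Obs: 1898-05-30
Act: kalendar.anchor[d: 2203-01-24]
Obs: 2203-01-24
Act: arbor.cull[p: /plu_urn]
Obs: ok
Act: kalendar.anchor[d: 2084-05-04]
Obs: 2084-05-04
Act: arbor.crv[p: /jobrotra]
Obs: ok
Act: arbor.listout[p: /]
Obs: [jobrotra/, ploplibr]
Act: kalendar.weekday[]
Obs: Thursday
Act: kalendar.stepdays[n: -223]
Obs: 2083-09-24
Act: arbor.listout[p: /]
Obs: [jobrotra/, ploplibr]
Act: arbor.jot[p: /lasmu; c: grehuke]
Obs: created
Act: kalendar.stepdays[n: 373]
Obs: 2084-10-01
Act: arbor.jot[p: /jobrotra/vira; c: cu]
Obs: created
Act: arbor.quote[p: /jobrotra/vira]
Obs: cu
Act: arbor.quote[p: /ploplibr]
Obs: ce_emp

Answer: 2084-10-01


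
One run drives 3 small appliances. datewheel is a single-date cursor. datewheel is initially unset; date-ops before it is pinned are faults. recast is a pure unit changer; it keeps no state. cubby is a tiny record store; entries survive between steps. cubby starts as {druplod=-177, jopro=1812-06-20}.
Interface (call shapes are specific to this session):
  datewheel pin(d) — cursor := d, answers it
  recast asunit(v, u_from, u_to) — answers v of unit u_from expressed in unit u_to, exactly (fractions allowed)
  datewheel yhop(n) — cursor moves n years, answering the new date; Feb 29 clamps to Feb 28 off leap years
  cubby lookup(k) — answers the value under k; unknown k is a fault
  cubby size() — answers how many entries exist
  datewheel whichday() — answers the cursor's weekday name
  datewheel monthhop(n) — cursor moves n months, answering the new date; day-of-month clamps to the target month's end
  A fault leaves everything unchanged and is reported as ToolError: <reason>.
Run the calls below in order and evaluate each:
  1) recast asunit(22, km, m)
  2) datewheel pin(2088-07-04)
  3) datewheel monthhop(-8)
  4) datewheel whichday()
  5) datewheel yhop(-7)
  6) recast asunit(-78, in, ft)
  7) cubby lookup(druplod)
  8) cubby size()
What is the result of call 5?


% recast asunit 22 km m
  22000
% datewheel pin 2088-07-04
  2088-07-04
% datewheel monthhop -8
  2087-11-04
% datewheel whichday
  Tuesday
% datewheel yhop -7
  2080-11-04
% recast asunit -78 in ft
  -13/2
% cubby lookup druplod
  -177
% cubby size
  2

Answer: 2080-11-04


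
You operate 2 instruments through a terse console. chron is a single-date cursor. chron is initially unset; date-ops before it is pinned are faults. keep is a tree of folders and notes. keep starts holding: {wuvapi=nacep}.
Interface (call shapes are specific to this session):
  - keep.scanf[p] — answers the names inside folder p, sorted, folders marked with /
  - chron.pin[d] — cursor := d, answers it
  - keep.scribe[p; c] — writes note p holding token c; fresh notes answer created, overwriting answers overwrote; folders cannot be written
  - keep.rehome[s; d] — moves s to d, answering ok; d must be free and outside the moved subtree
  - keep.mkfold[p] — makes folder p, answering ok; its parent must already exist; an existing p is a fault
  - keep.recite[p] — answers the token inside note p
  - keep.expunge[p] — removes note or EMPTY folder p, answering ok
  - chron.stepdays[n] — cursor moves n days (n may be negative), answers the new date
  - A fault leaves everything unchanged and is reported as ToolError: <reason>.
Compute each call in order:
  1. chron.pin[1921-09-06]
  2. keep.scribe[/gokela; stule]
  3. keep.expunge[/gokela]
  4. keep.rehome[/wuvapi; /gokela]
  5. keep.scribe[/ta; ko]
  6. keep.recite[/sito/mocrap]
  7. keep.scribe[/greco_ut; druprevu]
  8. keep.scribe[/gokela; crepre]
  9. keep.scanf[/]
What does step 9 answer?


Answer: [gokela, greco_ut, ta]

Derivation:
% chron.pin d=1921-09-06
= 1921-09-06
% keep.scribe p=/gokela c=stule
= created
% keep.expunge p=/gokela
= ok
% keep.rehome s=/wuvapi d=/gokela
= ok
% keep.scribe p=/ta c=ko
= created
% keep.recite p=/sito/mocrap
= ToolError: not found
% keep.scribe p=/greco_ut c=druprevu
= created
% keep.scribe p=/gokela c=crepre
= overwrote
% keep.scanf p=/
= [gokela, greco_ut, ta]


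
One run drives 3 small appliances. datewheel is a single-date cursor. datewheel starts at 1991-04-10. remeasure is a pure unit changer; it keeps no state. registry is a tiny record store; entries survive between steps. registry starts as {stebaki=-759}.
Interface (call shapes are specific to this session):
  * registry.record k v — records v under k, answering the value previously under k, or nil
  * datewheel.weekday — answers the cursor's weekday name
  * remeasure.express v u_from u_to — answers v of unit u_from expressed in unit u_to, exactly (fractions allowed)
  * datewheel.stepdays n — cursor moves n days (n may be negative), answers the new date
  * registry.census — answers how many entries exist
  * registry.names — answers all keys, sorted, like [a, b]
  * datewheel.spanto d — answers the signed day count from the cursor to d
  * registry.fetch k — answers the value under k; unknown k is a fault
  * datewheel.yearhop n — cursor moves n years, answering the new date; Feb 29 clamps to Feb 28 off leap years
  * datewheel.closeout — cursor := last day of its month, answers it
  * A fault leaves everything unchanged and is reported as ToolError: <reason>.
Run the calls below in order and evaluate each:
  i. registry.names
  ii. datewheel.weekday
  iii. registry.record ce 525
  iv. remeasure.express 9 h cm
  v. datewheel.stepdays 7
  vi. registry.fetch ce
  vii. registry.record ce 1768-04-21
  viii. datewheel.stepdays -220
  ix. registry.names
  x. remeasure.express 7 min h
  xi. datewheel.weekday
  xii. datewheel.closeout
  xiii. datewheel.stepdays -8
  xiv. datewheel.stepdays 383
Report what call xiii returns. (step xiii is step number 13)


Answer: 1990-09-22

Derivation:
-- registry.names() => [stebaki]
-- datewheel.weekday() => Wednesday
-- registry.record(ce, 525) => nil
-- remeasure.express(9, h, cm) => ToolError: incompatible units
-- datewheel.stepdays(7) => 1991-04-17
-- registry.fetch(ce) => 525
-- registry.record(ce, 1768-04-21) => 525
-- datewheel.stepdays(-220) => 1990-09-09
-- registry.names() => [ce, stebaki]
-- remeasure.express(7, min, h) => 7/60
-- datewheel.weekday() => Sunday
-- datewheel.closeout() => 1990-09-30
-- datewheel.stepdays(-8) => 1990-09-22
-- datewheel.stepdays(383) => 1991-10-10


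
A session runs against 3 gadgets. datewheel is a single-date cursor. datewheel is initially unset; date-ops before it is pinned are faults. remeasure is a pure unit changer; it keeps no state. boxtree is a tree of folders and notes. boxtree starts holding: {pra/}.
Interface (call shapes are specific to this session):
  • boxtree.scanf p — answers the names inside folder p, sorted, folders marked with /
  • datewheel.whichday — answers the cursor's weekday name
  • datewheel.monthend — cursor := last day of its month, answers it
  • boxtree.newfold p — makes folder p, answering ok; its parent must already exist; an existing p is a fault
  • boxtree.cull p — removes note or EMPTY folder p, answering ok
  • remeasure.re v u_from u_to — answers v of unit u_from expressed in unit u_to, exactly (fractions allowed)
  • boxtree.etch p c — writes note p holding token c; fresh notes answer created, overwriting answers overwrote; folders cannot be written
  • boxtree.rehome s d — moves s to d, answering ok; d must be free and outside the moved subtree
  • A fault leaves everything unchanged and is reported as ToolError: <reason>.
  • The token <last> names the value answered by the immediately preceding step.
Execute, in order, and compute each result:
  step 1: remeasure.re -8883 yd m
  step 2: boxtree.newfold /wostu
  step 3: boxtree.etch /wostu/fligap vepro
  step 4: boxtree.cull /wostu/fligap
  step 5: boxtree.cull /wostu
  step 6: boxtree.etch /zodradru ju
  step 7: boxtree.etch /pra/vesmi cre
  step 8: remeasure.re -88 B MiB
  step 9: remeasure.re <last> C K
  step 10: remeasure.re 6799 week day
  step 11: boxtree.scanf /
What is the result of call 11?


Answer: [pra/, zodradru]

Derivation:
~$ re v=-8883 u_from=yd u_to=m
:: -10153269/1250
~$ newfold p=/wostu
:: ok
~$ etch p=/wostu/fligap c=vepro
:: created
~$ cull p=/wostu/fligap
:: ok
~$ cull p=/wostu
:: ok
~$ etch p=/zodradru c=ju
:: created
~$ etch p=/pra/vesmi c=cre
:: created
~$ re v=-88 u_from=B u_to=MiB
:: -11/131072
~$ re v=<last> u_from=C u_to=K
:: 179011529/655360
~$ re v=6799 u_from=week u_to=day
:: 47593
~$ scanf p=/
:: [pra/, zodradru]


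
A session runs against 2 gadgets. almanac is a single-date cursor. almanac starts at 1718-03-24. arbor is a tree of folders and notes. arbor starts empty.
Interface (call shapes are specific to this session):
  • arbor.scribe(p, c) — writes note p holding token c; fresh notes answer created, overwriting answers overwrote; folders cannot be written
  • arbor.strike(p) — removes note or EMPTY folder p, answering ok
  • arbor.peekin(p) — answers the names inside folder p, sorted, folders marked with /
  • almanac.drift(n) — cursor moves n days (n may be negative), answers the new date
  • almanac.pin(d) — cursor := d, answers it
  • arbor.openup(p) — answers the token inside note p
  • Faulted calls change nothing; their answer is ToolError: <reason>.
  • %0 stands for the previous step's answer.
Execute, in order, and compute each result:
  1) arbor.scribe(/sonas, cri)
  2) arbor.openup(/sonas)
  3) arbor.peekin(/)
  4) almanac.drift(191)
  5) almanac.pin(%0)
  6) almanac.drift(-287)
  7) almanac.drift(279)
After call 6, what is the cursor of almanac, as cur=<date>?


Answer: cur=1717-12-18

Derivation:
[in] scribe p: /sonas c: cri
[out] created
[in] openup p: /sonas
[out] cri
[in] peekin p: /
[out] [sonas]
[in] drift n: 191
[out] 1718-10-01
[in] pin d: %0
[out] 1718-10-01
[in] drift n: -287
[out] 1717-12-18
[in] drift n: 279
[out] 1718-09-23


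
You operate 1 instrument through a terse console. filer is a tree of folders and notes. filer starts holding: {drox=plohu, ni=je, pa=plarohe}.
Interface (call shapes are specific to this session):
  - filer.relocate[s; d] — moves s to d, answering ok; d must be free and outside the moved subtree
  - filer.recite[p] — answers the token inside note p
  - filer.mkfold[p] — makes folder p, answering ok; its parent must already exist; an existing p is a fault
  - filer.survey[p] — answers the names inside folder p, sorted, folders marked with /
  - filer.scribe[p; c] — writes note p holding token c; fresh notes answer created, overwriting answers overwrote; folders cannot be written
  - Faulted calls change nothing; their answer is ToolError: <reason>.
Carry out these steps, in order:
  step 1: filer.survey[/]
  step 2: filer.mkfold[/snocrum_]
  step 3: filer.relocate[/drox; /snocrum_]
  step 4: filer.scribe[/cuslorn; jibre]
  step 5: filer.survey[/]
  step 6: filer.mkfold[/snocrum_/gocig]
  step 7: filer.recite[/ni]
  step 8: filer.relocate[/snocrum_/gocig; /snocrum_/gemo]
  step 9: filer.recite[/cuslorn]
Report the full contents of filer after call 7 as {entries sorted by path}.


~$ filer.survey p='/'
[out] [drox, ni, pa]
~$ filer.mkfold p='/snocrum_'
[out] ok
~$ filer.relocate s='/drox' d='/snocrum_'
[out] ToolError: exists
~$ filer.scribe p='/cuslorn' c='jibre'
[out] created
~$ filer.survey p='/'
[out] [cuslorn, drox, ni, pa, snocrum_/]
~$ filer.mkfold p='/snocrum_/gocig'
[out] ok
~$ filer.recite p='/ni'
[out] je
~$ filer.relocate s='/snocrum_/gocig' d='/snocrum_/gemo'
[out] ok
~$ filer.recite p='/cuslorn'
[out] jibre

Answer: {cuslorn=jibre, drox=plohu, ni=je, pa=plarohe, snocrum_/, snocrum_/gocig/}


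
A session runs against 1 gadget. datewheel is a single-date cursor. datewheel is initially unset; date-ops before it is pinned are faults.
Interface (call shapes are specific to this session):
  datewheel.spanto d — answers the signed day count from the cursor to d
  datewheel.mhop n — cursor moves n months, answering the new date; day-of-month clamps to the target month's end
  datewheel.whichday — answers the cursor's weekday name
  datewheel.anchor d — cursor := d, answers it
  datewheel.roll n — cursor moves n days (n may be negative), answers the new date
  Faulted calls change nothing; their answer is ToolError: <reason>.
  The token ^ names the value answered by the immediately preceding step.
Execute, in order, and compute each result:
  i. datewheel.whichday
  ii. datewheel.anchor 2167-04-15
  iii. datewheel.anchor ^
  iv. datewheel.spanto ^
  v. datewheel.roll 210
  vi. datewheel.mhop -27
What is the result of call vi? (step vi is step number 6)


Answer: 2165-08-11

Derivation:
Do: datewheel.whichday[]
See: ToolError: no date set
Do: datewheel.anchor[d→2167-04-15]
See: 2167-04-15
Do: datewheel.anchor[d→^]
See: 2167-04-15
Do: datewheel.spanto[d→^]
See: 0
Do: datewheel.roll[n→210]
See: 2167-11-11
Do: datewheel.mhop[n→-27]
See: 2165-08-11


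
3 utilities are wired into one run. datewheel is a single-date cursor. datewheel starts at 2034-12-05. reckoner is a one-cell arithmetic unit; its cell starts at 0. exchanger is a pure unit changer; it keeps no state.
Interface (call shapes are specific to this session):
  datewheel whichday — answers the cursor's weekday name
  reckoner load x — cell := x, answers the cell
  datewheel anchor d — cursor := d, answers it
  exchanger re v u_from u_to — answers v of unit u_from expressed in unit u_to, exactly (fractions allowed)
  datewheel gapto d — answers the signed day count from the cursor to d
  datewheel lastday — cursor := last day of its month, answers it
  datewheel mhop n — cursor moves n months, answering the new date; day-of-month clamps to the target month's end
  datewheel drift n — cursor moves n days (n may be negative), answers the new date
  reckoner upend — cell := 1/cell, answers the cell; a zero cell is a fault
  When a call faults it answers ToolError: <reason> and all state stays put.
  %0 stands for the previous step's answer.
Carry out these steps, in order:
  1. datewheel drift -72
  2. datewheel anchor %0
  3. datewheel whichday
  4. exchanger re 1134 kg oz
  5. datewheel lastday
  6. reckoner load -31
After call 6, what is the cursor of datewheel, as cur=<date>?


==> datewheel drift(-72)
<== 2034-09-24
==> datewheel anchor(%0)
<== 2034-09-24
==> datewheel whichday()
<== Sunday
==> exchanger re(1134, kg, oz)
<== 259200000000/6479891
==> datewheel lastday()
<== 2034-09-30
==> reckoner load(-31)
<== -31

Answer: cur=2034-09-30


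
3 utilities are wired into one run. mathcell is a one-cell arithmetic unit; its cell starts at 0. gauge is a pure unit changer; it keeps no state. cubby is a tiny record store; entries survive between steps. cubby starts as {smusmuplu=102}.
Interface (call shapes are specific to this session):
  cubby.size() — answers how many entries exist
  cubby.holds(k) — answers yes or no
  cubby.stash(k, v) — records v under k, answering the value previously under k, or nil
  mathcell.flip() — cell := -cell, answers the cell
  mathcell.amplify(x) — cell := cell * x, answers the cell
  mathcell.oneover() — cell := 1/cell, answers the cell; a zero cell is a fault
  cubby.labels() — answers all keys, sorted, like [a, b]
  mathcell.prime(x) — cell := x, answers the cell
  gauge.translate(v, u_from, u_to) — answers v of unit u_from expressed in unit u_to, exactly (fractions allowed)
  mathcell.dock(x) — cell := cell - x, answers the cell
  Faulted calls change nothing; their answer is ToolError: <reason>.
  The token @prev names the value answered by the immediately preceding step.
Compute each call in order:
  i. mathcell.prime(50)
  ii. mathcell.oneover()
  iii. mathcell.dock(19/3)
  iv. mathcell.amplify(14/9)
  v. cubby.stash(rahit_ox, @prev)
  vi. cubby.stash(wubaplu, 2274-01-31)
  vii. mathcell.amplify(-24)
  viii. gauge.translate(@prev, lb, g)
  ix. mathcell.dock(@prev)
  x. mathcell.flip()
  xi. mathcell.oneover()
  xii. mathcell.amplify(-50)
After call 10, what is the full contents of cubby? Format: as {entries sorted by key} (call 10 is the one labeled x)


>> mathcell.prime(x: 50)
<< 50
>> mathcell.oneover()
<< 1/50
>> mathcell.dock(x: 19/3)
<< -947/150
>> mathcell.amplify(x: 14/9)
<< -6629/675
>> cubby.stash(k: rahit_ox, v: @prev)
<< nil
>> cubby.stash(k: wubaplu, v: 2274-01-31)
<< nil
>> mathcell.amplify(x: -24)
<< 53032/225
>> gauge.translate(v: @prev, u_from: lb, u_to: g)
<< 300686382073/2812500
>> mathcell.dock(x: @prev)
<< -300023482073/2812500
>> mathcell.flip()
<< 300023482073/2812500
>> mathcell.oneover()
<< 2812500/300023482073
>> mathcell.amplify(x: -50)
<< -140625000/300023482073

Answer: {rahit_ox=-6629/675, smusmuplu=102, wubaplu=2274-01-31}


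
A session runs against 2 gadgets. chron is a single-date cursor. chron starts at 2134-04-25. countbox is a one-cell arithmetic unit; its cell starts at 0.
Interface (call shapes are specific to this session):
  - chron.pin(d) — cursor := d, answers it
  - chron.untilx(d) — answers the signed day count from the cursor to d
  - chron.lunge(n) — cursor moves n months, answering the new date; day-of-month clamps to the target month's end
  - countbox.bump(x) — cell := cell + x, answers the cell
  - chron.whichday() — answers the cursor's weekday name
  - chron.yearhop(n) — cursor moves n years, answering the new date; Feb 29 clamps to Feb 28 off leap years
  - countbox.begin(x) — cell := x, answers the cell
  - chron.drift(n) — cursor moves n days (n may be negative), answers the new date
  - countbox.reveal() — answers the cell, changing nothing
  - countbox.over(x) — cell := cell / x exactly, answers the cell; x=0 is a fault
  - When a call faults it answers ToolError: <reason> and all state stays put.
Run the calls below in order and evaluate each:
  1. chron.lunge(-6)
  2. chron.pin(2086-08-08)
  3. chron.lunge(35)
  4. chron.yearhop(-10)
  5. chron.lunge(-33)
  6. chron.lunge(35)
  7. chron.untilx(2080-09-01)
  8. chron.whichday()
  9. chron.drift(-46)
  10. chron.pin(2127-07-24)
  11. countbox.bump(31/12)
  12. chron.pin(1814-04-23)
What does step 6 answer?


Using chron.lunge(-6), → 2133-10-25.
I run chron.pin(2086-08-08), and observe 2086-08-08.
Next I call chron.lunge(35), and get 2089-07-08.
I call chron.yearhop(-10), yielding 2079-07-08.
Using chron.lunge(-33), and observe 2076-10-08.
I invoke chron.lunge(35), and get 2079-09-08.
I try chron.untilx(2080-09-01), — result: 359.
I try chron.whichday, → Friday.
I run chron.drift(-46), yielding 2079-07-24.
Now I run chron.pin(2127-07-24), giving 2127-07-24.
I run countbox.bump(31/12), yielding 31/12.
Then chron.pin(1814-04-23), — result: 1814-04-23.

Answer: 2079-09-08


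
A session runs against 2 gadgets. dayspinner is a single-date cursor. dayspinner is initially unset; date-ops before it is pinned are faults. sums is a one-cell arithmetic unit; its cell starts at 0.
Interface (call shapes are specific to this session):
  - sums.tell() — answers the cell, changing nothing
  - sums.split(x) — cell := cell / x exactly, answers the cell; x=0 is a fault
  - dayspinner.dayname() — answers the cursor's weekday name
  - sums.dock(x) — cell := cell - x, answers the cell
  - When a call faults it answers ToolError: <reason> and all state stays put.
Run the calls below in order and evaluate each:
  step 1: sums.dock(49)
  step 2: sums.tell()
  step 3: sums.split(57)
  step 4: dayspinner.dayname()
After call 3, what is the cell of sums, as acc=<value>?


Answer: acc=-49/57

Derivation:
% dock 49
  -49
% tell
  -49
% split 57
  -49/57
% dayname
  ToolError: no date set


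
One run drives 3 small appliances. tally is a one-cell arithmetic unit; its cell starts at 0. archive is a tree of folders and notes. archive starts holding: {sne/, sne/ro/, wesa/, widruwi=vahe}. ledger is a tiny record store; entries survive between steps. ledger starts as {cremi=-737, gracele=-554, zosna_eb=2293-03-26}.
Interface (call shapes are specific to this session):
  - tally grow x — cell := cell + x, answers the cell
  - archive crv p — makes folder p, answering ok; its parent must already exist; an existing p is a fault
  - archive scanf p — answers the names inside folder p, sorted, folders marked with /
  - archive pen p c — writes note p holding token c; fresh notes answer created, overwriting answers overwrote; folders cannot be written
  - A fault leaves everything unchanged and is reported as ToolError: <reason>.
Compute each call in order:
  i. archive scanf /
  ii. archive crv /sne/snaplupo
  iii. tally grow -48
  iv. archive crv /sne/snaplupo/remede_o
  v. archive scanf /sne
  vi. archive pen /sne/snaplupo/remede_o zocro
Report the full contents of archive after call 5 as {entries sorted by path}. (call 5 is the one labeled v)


Answer: {sne/, sne/ro/, sne/snaplupo/, sne/snaplupo/remede_o/, wesa/, widruwi=vahe}

Derivation:
>> archive scanf(/)
<< [sne/, wesa/, widruwi]
>> archive crv(/sne/snaplupo)
<< ok
>> tally grow(-48)
<< -48
>> archive crv(/sne/snaplupo/remede_o)
<< ok
>> archive scanf(/sne)
<< [ro/, snaplupo/]
>> archive pen(/sne/snaplupo/remede_o, zocro)
<< ToolError: is a directory


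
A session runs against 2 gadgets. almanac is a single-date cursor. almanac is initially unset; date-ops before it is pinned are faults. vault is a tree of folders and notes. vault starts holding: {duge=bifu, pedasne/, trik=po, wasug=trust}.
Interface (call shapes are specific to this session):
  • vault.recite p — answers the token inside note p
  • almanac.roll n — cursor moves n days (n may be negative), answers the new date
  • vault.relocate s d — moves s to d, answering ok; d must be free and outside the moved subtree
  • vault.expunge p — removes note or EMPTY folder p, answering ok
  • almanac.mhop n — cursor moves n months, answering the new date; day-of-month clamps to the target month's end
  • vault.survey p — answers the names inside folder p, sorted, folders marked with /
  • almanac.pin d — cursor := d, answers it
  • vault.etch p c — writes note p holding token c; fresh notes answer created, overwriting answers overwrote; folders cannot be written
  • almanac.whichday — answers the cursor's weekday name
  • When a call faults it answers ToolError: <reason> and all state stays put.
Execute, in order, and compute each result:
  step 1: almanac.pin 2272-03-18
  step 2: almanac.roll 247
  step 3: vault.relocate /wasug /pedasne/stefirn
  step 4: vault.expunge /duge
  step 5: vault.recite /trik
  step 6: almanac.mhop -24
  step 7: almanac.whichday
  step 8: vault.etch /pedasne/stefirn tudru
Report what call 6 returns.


[in] pin d=2272-03-18
[out] 2272-03-18
[in] roll n=247
[out] 2272-11-20
[in] relocate s=/wasug d=/pedasne/stefirn
[out] ok
[in] expunge p=/duge
[out] ok
[in] recite p=/trik
[out] po
[in] mhop n=-24
[out] 2270-11-20
[in] whichday
[out] Sunday
[in] etch p=/pedasne/stefirn c=tudru
[out] overwrote

Answer: 2270-11-20


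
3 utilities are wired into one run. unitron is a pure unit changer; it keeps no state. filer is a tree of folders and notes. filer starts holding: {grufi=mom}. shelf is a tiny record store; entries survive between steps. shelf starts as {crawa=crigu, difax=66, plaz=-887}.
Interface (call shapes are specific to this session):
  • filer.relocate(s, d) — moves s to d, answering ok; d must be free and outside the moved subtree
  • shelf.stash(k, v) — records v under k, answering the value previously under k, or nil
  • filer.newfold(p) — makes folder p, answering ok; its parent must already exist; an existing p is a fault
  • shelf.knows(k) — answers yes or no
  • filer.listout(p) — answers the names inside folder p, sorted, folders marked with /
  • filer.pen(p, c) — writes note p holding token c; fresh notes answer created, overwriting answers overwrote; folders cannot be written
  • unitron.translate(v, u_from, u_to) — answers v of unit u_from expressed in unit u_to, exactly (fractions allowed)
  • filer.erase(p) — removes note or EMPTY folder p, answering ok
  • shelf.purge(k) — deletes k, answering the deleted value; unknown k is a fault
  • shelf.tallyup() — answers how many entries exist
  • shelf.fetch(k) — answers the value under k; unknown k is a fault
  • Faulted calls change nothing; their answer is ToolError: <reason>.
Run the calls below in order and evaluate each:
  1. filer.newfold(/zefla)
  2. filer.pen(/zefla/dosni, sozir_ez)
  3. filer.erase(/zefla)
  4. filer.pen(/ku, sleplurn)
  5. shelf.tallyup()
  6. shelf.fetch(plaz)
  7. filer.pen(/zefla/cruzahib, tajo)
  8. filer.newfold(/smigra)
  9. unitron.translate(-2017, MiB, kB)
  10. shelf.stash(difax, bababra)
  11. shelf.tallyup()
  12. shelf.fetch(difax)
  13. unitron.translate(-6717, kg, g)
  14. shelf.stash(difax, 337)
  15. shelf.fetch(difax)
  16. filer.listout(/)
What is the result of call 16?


I use filer.newfold(p→/zefla): ok.
Next I call filer.pen(p→/zefla/dosni, c→sozir_ez), yielding created.
Then filer.erase(p→/zefla), and get ToolError: not empty.
Using filer.pen(p→/ku, c→sleplurn), which returns created.
Then shelf.tallyup, and see 3.
Calling shelf.fetch(k→plaz), and get -887.
Then filer.pen(p→/zefla/cruzahib, c→tajo), and observe created.
Using filer.newfold(p→/smigra), which returns ok.
Using unitron.translate(v→-2017, u_from→MiB, u_to→kB): -264372224/125.
Then shelf.stash(k→difax, v→bababra), and get 66.
I try shelf.tallyup(): 3.
I try shelf.fetch(k→difax), and observe bababra.
I invoke unitron.translate(v→-6717, u_from→kg, u_to→g), and see -6717000.
Then shelf.stash(k→difax, v→337), and observe bababra.
I run shelf.fetch(k→difax), → 337.
Then filer.listout(p→/), yielding [grufi, ku, smigra/, zefla/].

Answer: [grufi, ku, smigra/, zefla/]
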